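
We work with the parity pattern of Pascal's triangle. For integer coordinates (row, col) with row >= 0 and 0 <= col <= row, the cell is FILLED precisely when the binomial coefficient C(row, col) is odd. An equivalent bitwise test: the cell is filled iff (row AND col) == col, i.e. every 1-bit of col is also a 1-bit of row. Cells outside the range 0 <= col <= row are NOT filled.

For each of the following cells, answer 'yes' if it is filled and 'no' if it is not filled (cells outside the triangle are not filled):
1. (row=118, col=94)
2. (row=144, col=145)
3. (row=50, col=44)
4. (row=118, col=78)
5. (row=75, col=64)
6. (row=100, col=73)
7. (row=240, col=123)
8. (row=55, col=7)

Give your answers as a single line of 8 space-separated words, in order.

Answer: no no no no yes no no yes

Derivation:
(118,94): row=0b1110110, col=0b1011110, row AND col = 0b1010110 = 86; 86 != 94 -> empty
(144,145): col outside [0, 144] -> not filled
(50,44): row=0b110010, col=0b101100, row AND col = 0b100000 = 32; 32 != 44 -> empty
(118,78): row=0b1110110, col=0b1001110, row AND col = 0b1000110 = 70; 70 != 78 -> empty
(75,64): row=0b1001011, col=0b1000000, row AND col = 0b1000000 = 64; 64 == 64 -> filled
(100,73): row=0b1100100, col=0b1001001, row AND col = 0b1000000 = 64; 64 != 73 -> empty
(240,123): row=0b11110000, col=0b1111011, row AND col = 0b1110000 = 112; 112 != 123 -> empty
(55,7): row=0b110111, col=0b111, row AND col = 0b111 = 7; 7 == 7 -> filled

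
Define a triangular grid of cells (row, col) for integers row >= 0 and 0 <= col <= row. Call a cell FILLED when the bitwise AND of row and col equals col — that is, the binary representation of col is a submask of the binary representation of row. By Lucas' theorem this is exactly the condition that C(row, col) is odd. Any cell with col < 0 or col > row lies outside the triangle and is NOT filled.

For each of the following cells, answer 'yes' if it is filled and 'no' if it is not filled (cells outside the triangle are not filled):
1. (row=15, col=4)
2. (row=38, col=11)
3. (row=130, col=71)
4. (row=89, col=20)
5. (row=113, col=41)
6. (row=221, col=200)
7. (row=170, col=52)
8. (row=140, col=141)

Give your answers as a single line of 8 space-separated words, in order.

(15,4): row=0b1111, col=0b100, row AND col = 0b100 = 4; 4 == 4 -> filled
(38,11): row=0b100110, col=0b1011, row AND col = 0b10 = 2; 2 != 11 -> empty
(130,71): row=0b10000010, col=0b1000111, row AND col = 0b10 = 2; 2 != 71 -> empty
(89,20): row=0b1011001, col=0b10100, row AND col = 0b10000 = 16; 16 != 20 -> empty
(113,41): row=0b1110001, col=0b101001, row AND col = 0b100001 = 33; 33 != 41 -> empty
(221,200): row=0b11011101, col=0b11001000, row AND col = 0b11001000 = 200; 200 == 200 -> filled
(170,52): row=0b10101010, col=0b110100, row AND col = 0b100000 = 32; 32 != 52 -> empty
(140,141): col outside [0, 140] -> not filled

Answer: yes no no no no yes no no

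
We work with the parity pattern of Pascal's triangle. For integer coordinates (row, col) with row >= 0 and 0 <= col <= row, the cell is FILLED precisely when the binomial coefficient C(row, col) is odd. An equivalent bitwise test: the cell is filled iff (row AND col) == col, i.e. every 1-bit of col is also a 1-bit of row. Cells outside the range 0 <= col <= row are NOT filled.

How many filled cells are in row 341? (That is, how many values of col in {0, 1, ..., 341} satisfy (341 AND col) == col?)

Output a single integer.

341 in binary = 101010101
popcount(341) = number of 1-bits in 101010101 = 5
A col c satisfies (341 AND c) == c iff every set bit of c is also set in 341; each of the 5 set bits of 341 can independently be on or off in c.
count = 2^5 = 32

Answer: 32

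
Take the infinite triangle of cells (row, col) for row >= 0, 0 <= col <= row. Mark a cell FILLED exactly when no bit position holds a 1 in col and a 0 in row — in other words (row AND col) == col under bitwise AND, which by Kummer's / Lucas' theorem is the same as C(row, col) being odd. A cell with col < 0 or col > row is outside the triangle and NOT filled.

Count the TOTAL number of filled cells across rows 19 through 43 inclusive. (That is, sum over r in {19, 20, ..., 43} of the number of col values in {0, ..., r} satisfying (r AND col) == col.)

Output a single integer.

r19=10011 pc3: +8 =8
r20=10100 pc2: +4 =12
r21=10101 pc3: +8 =20
r22=10110 pc3: +8 =28
r23=10111 pc4: +16 =44
r24=11000 pc2: +4 =48
r25=11001 pc3: +8 =56
r26=11010 pc3: +8 =64
r27=11011 pc4: +16 =80
r28=11100 pc3: +8 =88
r29=11101 pc4: +16 =104
r30=11110 pc4: +16 =120
r31=11111 pc5: +32 =152
r32=100000 pc1: +2 =154
r33=100001 pc2: +4 =158
r34=100010 pc2: +4 =162
r35=100011 pc3: +8 =170
r36=100100 pc2: +4 =174
r37=100101 pc3: +8 =182
r38=100110 pc3: +8 =190
r39=100111 pc4: +16 =206
r40=101000 pc2: +4 =210
r41=101001 pc3: +8 =218
r42=101010 pc3: +8 =226
r43=101011 pc4: +16 =242

Answer: 242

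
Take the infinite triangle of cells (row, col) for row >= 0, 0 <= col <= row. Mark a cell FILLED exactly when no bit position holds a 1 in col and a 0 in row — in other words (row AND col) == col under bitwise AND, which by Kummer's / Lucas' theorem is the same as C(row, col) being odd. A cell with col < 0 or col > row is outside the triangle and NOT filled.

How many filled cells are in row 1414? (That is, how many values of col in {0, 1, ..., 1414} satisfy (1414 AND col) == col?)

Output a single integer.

Answer: 32

Derivation:
1414 in binary = 10110000110
popcount(1414) = number of 1-bits in 10110000110 = 5
A col c satisfies (1414 AND c) == c iff every set bit of c is also set in 1414; each of the 5 set bits of 1414 can independently be on or off in c.
count = 2^5 = 32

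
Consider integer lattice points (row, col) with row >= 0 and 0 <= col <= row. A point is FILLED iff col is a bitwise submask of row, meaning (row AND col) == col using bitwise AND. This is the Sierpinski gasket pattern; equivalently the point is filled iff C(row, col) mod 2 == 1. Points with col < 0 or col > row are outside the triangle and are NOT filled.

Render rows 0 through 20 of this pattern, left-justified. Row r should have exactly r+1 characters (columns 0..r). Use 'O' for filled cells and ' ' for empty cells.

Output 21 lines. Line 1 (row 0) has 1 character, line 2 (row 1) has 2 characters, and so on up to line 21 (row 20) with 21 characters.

r0=0: O
r1=1: OO
r2=10: O O
r3=11: OOOO
r4=100: O   O
r5=101: OO  OO
r6=110: O O O O
r7=111: OOOOOOOO
r8=1000: O       O
r9=1001: OO      OO
r10=1010: O O     O O
r11=1011: OOOO    OOOO
r12=1100: O   O   O   O
r13=1101: OO  OO  OO  OO
r14=1110: O O O O O O O O
r15=1111: OOOOOOOOOOOOOOOO
r16=10000: O               O
r17=10001: OO              OO
r18=10010: O O             O O
r19=10011: OOOO            OOOO
r20=10100: O   O           O   O

Answer: O
OO
O O
OOOO
O   O
OO  OO
O O O O
OOOOOOOO
O       O
OO      OO
O O     O O
OOOO    OOOO
O   O   O   O
OO  OO  OO  OO
O O O O O O O O
OOOOOOOOOOOOOOOO
O               O
OO              OO
O O             O O
OOOO            OOOO
O   O           O   O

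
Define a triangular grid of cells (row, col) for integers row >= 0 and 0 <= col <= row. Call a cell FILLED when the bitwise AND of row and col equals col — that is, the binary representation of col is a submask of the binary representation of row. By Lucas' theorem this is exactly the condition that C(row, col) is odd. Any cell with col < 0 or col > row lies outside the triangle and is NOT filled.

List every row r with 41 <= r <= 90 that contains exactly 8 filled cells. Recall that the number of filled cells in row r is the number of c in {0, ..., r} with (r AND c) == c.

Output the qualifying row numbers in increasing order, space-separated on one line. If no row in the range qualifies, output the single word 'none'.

Answer: 41 42 44 49 50 52 56 67 69 70 73 74 76 81 82 84 88

Derivation:
Row r has 2^popcount(r) filled cells, so we need popcount(r) = log2(8) = 3.
Scan r = 41..90 and keep those with exactly 3 one-bits:
r=41=101001 popcount=3 -> KEEP
r=42=101010 popcount=3 -> KEEP
r=43=101011 popcount=4 -> skip
r=44=101100 popcount=3 -> KEEP
r=45=101101 popcount=4 -> skip
r=46=101110 popcount=4 -> skip
r=47=101111 popcount=5 -> skip
r=48=110000 popcount=2 -> skip
r=49=110001 popcount=3 -> KEEP
r=50=110010 popcount=3 -> KEEP
r=51=110011 popcount=4 -> skip
r=52=110100 popcount=3 -> KEEP
r=53=110101 popcount=4 -> skip
r=54=110110 popcount=4 -> skip
r=55=110111 popcount=5 -> skip
r=56=111000 popcount=3 -> KEEP
r=57=111001 popcount=4 -> skip
r=58=111010 popcount=4 -> skip
r=59=111011 popcount=5 -> skip
r=60=111100 popcount=4 -> skip
r=61=111101 popcount=5 -> skip
r=62=111110 popcount=5 -> skip
r=63=111111 popcount=6 -> skip
r=64=1000000 popcount=1 -> skip
r=65=1000001 popcount=2 -> skip
r=66=1000010 popcount=2 -> skip
r=67=1000011 popcount=3 -> KEEP
r=68=1000100 popcount=2 -> skip
r=69=1000101 popcount=3 -> KEEP
r=70=1000110 popcount=3 -> KEEP
r=71=1000111 popcount=4 -> skip
r=72=1001000 popcount=2 -> skip
r=73=1001001 popcount=3 -> KEEP
r=74=1001010 popcount=3 -> KEEP
r=75=1001011 popcount=4 -> skip
r=76=1001100 popcount=3 -> KEEP
r=77=1001101 popcount=4 -> skip
r=78=1001110 popcount=4 -> skip
r=79=1001111 popcount=5 -> skip
r=80=1010000 popcount=2 -> skip
r=81=1010001 popcount=3 -> KEEP
r=82=1010010 popcount=3 -> KEEP
r=83=1010011 popcount=4 -> skip
r=84=1010100 popcount=3 -> KEEP
r=85=1010101 popcount=4 -> skip
r=86=1010110 popcount=4 -> skip
r=87=1010111 popcount=5 -> skip
r=88=1011000 popcount=3 -> KEEP
r=89=1011001 popcount=4 -> skip
r=90=1011010 popcount=4 -> skip
Kept rows: 41 42 44 49 50 52 56 67 69 70 73 74 76 81 82 84 88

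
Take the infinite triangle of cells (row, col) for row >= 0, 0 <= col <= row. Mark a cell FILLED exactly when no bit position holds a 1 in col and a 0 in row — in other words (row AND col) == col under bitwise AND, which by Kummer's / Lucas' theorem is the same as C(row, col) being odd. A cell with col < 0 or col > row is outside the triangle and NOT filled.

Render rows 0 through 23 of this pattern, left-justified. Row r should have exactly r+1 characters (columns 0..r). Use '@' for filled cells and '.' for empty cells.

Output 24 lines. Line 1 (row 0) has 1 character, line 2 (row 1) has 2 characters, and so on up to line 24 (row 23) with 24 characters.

Answer: @
@@
@.@
@@@@
@...@
@@..@@
@.@.@.@
@@@@@@@@
@.......@
@@......@@
@.@.....@.@
@@@@....@@@@
@...@...@...@
@@..@@..@@..@@
@.@.@.@.@.@.@.@
@@@@@@@@@@@@@@@@
@...............@
@@..............@@
@.@.............@.@
@@@@............@@@@
@...@...........@...@
@@..@@..........@@..@@
@.@.@.@.........@.@.@.@
@@@@@@@@........@@@@@@@@

Derivation:
r0=0: @
r1=1: @@
r2=10: @.@
r3=11: @@@@
r4=100: @...@
r5=101: @@..@@
r6=110: @.@.@.@
r7=111: @@@@@@@@
r8=1000: @.......@
r9=1001: @@......@@
r10=1010: @.@.....@.@
r11=1011: @@@@....@@@@
r12=1100: @...@...@...@
r13=1101: @@..@@..@@..@@
r14=1110: @.@.@.@.@.@.@.@
r15=1111: @@@@@@@@@@@@@@@@
r16=10000: @...............@
r17=10001: @@..............@@
r18=10010: @.@.............@.@
r19=10011: @@@@............@@@@
r20=10100: @...@...........@...@
r21=10101: @@..@@..........@@..@@
r22=10110: @.@.@.@.........@.@.@.@
r23=10111: @@@@@@@@........@@@@@@@@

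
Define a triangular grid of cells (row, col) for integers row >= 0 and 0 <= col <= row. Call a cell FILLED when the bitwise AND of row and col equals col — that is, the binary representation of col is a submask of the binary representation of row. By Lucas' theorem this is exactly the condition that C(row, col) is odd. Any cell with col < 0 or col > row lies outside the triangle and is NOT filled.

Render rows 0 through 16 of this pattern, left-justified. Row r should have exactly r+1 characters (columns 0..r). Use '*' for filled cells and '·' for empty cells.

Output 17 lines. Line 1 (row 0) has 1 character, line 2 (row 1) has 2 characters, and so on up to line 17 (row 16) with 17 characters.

r0=0: *
r1=1: **
r2=10: *·*
r3=11: ****
r4=100: *···*
r5=101: **··**
r6=110: *·*·*·*
r7=111: ********
r8=1000: *·······*
r9=1001: **······**
r10=1010: *·*·····*·*
r11=1011: ****····****
r12=1100: *···*···*···*
r13=1101: **··**··**··**
r14=1110: *·*·*·*·*·*·*·*
r15=1111: ****************
r16=10000: *···············*

Answer: *
**
*·*
****
*···*
**··**
*·*·*·*
********
*·······*
**······**
*·*·····*·*
****····****
*···*···*···*
**··**··**··**
*·*·*·*·*·*·*·*
****************
*···············*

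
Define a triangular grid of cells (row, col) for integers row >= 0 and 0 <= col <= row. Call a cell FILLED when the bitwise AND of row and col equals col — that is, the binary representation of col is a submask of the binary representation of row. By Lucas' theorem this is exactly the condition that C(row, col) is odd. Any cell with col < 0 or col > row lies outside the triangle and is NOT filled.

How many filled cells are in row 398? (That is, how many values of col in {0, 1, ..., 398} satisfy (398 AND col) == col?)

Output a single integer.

Answer: 32

Derivation:
398 in binary = 110001110
popcount(398) = number of 1-bits in 110001110 = 5
A col c satisfies (398 AND c) == c iff every set bit of c is also set in 398; each of the 5 set bits of 398 can independently be on or off in c.
count = 2^5 = 32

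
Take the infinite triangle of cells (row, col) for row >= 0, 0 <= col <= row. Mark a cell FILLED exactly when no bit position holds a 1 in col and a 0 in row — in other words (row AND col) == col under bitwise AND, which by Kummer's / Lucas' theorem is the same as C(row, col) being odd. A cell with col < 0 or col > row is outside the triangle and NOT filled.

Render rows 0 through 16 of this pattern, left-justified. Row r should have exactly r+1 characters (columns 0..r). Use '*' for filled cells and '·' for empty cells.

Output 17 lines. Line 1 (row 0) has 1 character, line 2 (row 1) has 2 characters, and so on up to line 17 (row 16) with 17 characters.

Answer: *
**
*·*
****
*···*
**··**
*·*·*·*
********
*·······*
**······**
*·*·····*·*
****····****
*···*···*···*
**··**··**··**
*·*·*·*·*·*·*·*
****************
*···············*

Derivation:
r0=0: *
r1=1: **
r2=10: *·*
r3=11: ****
r4=100: *···*
r5=101: **··**
r6=110: *·*·*·*
r7=111: ********
r8=1000: *·······*
r9=1001: **······**
r10=1010: *·*·····*·*
r11=1011: ****····****
r12=1100: *···*···*···*
r13=1101: **··**··**··**
r14=1110: *·*·*·*·*·*·*·*
r15=1111: ****************
r16=10000: *···············*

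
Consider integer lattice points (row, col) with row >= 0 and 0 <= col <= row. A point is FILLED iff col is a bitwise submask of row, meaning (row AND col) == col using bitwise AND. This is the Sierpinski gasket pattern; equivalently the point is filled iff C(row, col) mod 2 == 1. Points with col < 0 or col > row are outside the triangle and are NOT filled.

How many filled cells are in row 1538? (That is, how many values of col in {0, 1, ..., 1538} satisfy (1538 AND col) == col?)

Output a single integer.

1538 in binary = 11000000010
popcount(1538) = number of 1-bits in 11000000010 = 3
A col c satisfies (1538 AND c) == c iff every set bit of c is also set in 1538; each of the 3 set bits of 1538 can independently be on or off in c.
count = 2^3 = 8

Answer: 8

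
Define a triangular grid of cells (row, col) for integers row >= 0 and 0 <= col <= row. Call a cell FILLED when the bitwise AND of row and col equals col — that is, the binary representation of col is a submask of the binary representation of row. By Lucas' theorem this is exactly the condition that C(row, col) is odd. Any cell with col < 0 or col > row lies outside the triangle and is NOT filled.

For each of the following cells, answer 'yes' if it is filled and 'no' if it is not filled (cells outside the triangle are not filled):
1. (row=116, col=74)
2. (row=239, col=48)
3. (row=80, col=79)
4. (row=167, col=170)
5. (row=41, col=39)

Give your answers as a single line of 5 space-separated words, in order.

Answer: no no no no no

Derivation:
(116,74): row=0b1110100, col=0b1001010, row AND col = 0b1000000 = 64; 64 != 74 -> empty
(239,48): row=0b11101111, col=0b110000, row AND col = 0b100000 = 32; 32 != 48 -> empty
(80,79): row=0b1010000, col=0b1001111, row AND col = 0b1000000 = 64; 64 != 79 -> empty
(167,170): col outside [0, 167] -> not filled
(41,39): row=0b101001, col=0b100111, row AND col = 0b100001 = 33; 33 != 39 -> empty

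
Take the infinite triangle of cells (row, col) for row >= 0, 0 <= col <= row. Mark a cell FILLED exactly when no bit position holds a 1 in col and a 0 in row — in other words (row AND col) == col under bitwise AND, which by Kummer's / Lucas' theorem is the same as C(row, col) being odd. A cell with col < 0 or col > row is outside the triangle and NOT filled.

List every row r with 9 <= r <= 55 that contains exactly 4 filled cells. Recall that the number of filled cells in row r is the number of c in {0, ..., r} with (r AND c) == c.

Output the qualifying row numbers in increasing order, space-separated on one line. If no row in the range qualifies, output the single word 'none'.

Answer: 9 10 12 17 18 20 24 33 34 36 40 48

Derivation:
Row r has 2^popcount(r) filled cells, so we need popcount(r) = log2(4) = 2.
Scan r = 9..55 and keep those with exactly 2 one-bits:
r=9=1001 popcount=2 -> KEEP
r=10=1010 popcount=2 -> KEEP
r=11=1011 popcount=3 -> skip
r=12=1100 popcount=2 -> KEEP
r=13=1101 popcount=3 -> skip
r=14=1110 popcount=3 -> skip
r=15=1111 popcount=4 -> skip
r=16=10000 popcount=1 -> skip
r=17=10001 popcount=2 -> KEEP
r=18=10010 popcount=2 -> KEEP
r=19=10011 popcount=3 -> skip
r=20=10100 popcount=2 -> KEEP
r=21=10101 popcount=3 -> skip
r=22=10110 popcount=3 -> skip
r=23=10111 popcount=4 -> skip
r=24=11000 popcount=2 -> KEEP
r=25=11001 popcount=3 -> skip
r=26=11010 popcount=3 -> skip
r=27=11011 popcount=4 -> skip
r=28=11100 popcount=3 -> skip
r=29=11101 popcount=4 -> skip
r=30=11110 popcount=4 -> skip
r=31=11111 popcount=5 -> skip
r=32=100000 popcount=1 -> skip
r=33=100001 popcount=2 -> KEEP
r=34=100010 popcount=2 -> KEEP
r=35=100011 popcount=3 -> skip
r=36=100100 popcount=2 -> KEEP
r=37=100101 popcount=3 -> skip
r=38=100110 popcount=3 -> skip
r=39=100111 popcount=4 -> skip
r=40=101000 popcount=2 -> KEEP
r=41=101001 popcount=3 -> skip
r=42=101010 popcount=3 -> skip
r=43=101011 popcount=4 -> skip
r=44=101100 popcount=3 -> skip
r=45=101101 popcount=4 -> skip
r=46=101110 popcount=4 -> skip
r=47=101111 popcount=5 -> skip
r=48=110000 popcount=2 -> KEEP
r=49=110001 popcount=3 -> skip
r=50=110010 popcount=3 -> skip
r=51=110011 popcount=4 -> skip
r=52=110100 popcount=3 -> skip
r=53=110101 popcount=4 -> skip
r=54=110110 popcount=4 -> skip
r=55=110111 popcount=5 -> skip
Kept rows: 9 10 12 17 18 20 24 33 34 36 40 48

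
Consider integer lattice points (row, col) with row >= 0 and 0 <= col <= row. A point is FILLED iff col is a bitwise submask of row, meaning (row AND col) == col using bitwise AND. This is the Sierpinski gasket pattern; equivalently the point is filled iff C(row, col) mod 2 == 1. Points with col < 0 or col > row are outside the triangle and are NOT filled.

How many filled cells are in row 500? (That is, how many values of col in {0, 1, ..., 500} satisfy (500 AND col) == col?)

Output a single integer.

500 in binary = 111110100
popcount(500) = number of 1-bits in 111110100 = 6
A col c satisfies (500 AND c) == c iff every set bit of c is also set in 500; each of the 6 set bits of 500 can independently be on or off in c.
count = 2^6 = 64

Answer: 64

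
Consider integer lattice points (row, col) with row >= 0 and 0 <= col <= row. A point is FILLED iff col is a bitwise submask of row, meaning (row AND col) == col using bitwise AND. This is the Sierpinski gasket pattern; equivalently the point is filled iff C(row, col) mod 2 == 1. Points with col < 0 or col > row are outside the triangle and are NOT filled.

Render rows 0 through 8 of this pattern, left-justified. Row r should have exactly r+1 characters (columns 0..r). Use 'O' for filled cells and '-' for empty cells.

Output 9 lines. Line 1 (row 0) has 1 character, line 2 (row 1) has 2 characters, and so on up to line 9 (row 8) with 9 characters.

r0=0: O
r1=1: OO
r2=10: O-O
r3=11: OOOO
r4=100: O---O
r5=101: OO--OO
r6=110: O-O-O-O
r7=111: OOOOOOOO
r8=1000: O-------O

Answer: O
OO
O-O
OOOO
O---O
OO--OO
O-O-O-O
OOOOOOOO
O-------O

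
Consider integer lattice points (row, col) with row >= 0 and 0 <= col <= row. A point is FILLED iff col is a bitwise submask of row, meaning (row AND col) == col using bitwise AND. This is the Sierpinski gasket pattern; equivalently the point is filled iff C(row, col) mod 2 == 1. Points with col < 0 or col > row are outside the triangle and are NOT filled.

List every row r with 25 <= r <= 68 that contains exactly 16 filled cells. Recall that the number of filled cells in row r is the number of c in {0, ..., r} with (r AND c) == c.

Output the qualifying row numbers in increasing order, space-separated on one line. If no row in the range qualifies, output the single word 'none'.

Answer: 27 29 30 39 43 45 46 51 53 54 57 58 60

Derivation:
Row r has 2^popcount(r) filled cells, so we need popcount(r) = log2(16) = 4.
Scan r = 25..68 and keep those with exactly 4 one-bits:
r=25=11001 popcount=3 -> skip
r=26=11010 popcount=3 -> skip
r=27=11011 popcount=4 -> KEEP
r=28=11100 popcount=3 -> skip
r=29=11101 popcount=4 -> KEEP
r=30=11110 popcount=4 -> KEEP
r=31=11111 popcount=5 -> skip
r=32=100000 popcount=1 -> skip
r=33=100001 popcount=2 -> skip
r=34=100010 popcount=2 -> skip
r=35=100011 popcount=3 -> skip
r=36=100100 popcount=2 -> skip
r=37=100101 popcount=3 -> skip
r=38=100110 popcount=3 -> skip
r=39=100111 popcount=4 -> KEEP
r=40=101000 popcount=2 -> skip
r=41=101001 popcount=3 -> skip
r=42=101010 popcount=3 -> skip
r=43=101011 popcount=4 -> KEEP
r=44=101100 popcount=3 -> skip
r=45=101101 popcount=4 -> KEEP
r=46=101110 popcount=4 -> KEEP
r=47=101111 popcount=5 -> skip
r=48=110000 popcount=2 -> skip
r=49=110001 popcount=3 -> skip
r=50=110010 popcount=3 -> skip
r=51=110011 popcount=4 -> KEEP
r=52=110100 popcount=3 -> skip
r=53=110101 popcount=4 -> KEEP
r=54=110110 popcount=4 -> KEEP
r=55=110111 popcount=5 -> skip
r=56=111000 popcount=3 -> skip
r=57=111001 popcount=4 -> KEEP
r=58=111010 popcount=4 -> KEEP
r=59=111011 popcount=5 -> skip
r=60=111100 popcount=4 -> KEEP
r=61=111101 popcount=5 -> skip
r=62=111110 popcount=5 -> skip
r=63=111111 popcount=6 -> skip
r=64=1000000 popcount=1 -> skip
r=65=1000001 popcount=2 -> skip
r=66=1000010 popcount=2 -> skip
r=67=1000011 popcount=3 -> skip
r=68=1000100 popcount=2 -> skip
Kept rows: 27 29 30 39 43 45 46 51 53 54 57 58 60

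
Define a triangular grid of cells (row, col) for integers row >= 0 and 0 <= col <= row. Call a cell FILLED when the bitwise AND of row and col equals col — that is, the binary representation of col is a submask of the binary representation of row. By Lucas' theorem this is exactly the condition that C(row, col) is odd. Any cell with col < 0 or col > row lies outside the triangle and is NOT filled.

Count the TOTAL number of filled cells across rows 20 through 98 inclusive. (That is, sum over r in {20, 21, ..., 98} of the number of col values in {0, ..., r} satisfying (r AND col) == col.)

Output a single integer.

r20=10100 pc2: +4 =4
r21=10101 pc3: +8 =12
r22=10110 pc3: +8 =20
r23=10111 pc4: +16 =36
r24=11000 pc2: +4 =40
r25=11001 pc3: +8 =48
r26=11010 pc3: +8 =56
r27=11011 pc4: +16 =72
r28=11100 pc3: +8 =80
r29=11101 pc4: +16 =96
r30=11110 pc4: +16 =112
r31=11111 pc5: +32 =144
r32=100000 pc1: +2 =146
r33=100001 pc2: +4 =150
r34=100010 pc2: +4 =154
r35=100011 pc3: +8 =162
r36=100100 pc2: +4 =166
r37=100101 pc3: +8 =174
r38=100110 pc3: +8 =182
r39=100111 pc4: +16 =198
r40=101000 pc2: +4 =202
r41=101001 pc3: +8 =210
r42=101010 pc3: +8 =218
r43=101011 pc4: +16 =234
r44=101100 pc3: +8 =242
r45=101101 pc4: +16 =258
r46=101110 pc4: +16 =274
r47=101111 pc5: +32 =306
r48=110000 pc2: +4 =310
r49=110001 pc3: +8 =318
r50=110010 pc3: +8 =326
r51=110011 pc4: +16 =342
r52=110100 pc3: +8 =350
r53=110101 pc4: +16 =366
r54=110110 pc4: +16 =382
r55=110111 pc5: +32 =414
r56=111000 pc3: +8 =422
r57=111001 pc4: +16 =438
r58=111010 pc4: +16 =454
r59=111011 pc5: +32 =486
r60=111100 pc4: +16 =502
r61=111101 pc5: +32 =534
r62=111110 pc5: +32 =566
r63=111111 pc6: +64 =630
r64=1000000 pc1: +2 =632
r65=1000001 pc2: +4 =636
r66=1000010 pc2: +4 =640
r67=1000011 pc3: +8 =648
r68=1000100 pc2: +4 =652
r69=1000101 pc3: +8 =660
r70=1000110 pc3: +8 =668
r71=1000111 pc4: +16 =684
r72=1001000 pc2: +4 =688
r73=1001001 pc3: +8 =696
r74=1001010 pc3: +8 =704
r75=1001011 pc4: +16 =720
r76=1001100 pc3: +8 =728
r77=1001101 pc4: +16 =744
r78=1001110 pc4: +16 =760
r79=1001111 pc5: +32 =792
r80=1010000 pc2: +4 =796
r81=1010001 pc3: +8 =804
r82=1010010 pc3: +8 =812
r83=1010011 pc4: +16 =828
r84=1010100 pc3: +8 =836
r85=1010101 pc4: +16 =852
r86=1010110 pc4: +16 =868
r87=1010111 pc5: +32 =900
r88=1011000 pc3: +8 =908
r89=1011001 pc4: +16 =924
r90=1011010 pc4: +16 =940
r91=1011011 pc5: +32 =972
r92=1011100 pc4: +16 =988
r93=1011101 pc5: +32 =1020
r94=1011110 pc5: +32 =1052
r95=1011111 pc6: +64 =1116
r96=1100000 pc2: +4 =1120
r97=1100001 pc3: +8 =1128
r98=1100010 pc3: +8 =1136

Answer: 1136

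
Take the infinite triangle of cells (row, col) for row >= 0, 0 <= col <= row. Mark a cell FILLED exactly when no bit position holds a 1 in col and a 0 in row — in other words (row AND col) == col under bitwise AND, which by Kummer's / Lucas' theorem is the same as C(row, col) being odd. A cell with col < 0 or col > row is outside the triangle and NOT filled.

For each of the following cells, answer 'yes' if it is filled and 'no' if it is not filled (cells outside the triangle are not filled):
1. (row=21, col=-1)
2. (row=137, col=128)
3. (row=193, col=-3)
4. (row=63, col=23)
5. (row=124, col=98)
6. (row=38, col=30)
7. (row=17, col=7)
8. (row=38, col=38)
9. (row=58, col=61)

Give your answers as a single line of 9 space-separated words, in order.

(21,-1): col outside [0, 21] -> not filled
(137,128): row=0b10001001, col=0b10000000, row AND col = 0b10000000 = 128; 128 == 128 -> filled
(193,-3): col outside [0, 193] -> not filled
(63,23): row=0b111111, col=0b10111, row AND col = 0b10111 = 23; 23 == 23 -> filled
(124,98): row=0b1111100, col=0b1100010, row AND col = 0b1100000 = 96; 96 != 98 -> empty
(38,30): row=0b100110, col=0b11110, row AND col = 0b110 = 6; 6 != 30 -> empty
(17,7): row=0b10001, col=0b111, row AND col = 0b1 = 1; 1 != 7 -> empty
(38,38): row=0b100110, col=0b100110, row AND col = 0b100110 = 38; 38 == 38 -> filled
(58,61): col outside [0, 58] -> not filled

Answer: no yes no yes no no no yes no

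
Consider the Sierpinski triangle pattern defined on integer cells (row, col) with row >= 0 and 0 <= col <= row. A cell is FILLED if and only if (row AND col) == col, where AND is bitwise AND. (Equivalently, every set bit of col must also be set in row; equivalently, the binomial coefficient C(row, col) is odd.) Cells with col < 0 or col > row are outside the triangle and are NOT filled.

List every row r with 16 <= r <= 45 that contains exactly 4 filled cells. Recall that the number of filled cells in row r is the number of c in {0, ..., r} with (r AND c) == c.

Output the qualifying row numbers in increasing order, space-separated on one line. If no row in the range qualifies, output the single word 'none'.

Answer: 17 18 20 24 33 34 36 40

Derivation:
Row r has 2^popcount(r) filled cells, so we need popcount(r) = log2(4) = 2.
Scan r = 16..45 and keep those with exactly 2 one-bits:
r=16=10000 popcount=1 -> skip
r=17=10001 popcount=2 -> KEEP
r=18=10010 popcount=2 -> KEEP
r=19=10011 popcount=3 -> skip
r=20=10100 popcount=2 -> KEEP
r=21=10101 popcount=3 -> skip
r=22=10110 popcount=3 -> skip
r=23=10111 popcount=4 -> skip
r=24=11000 popcount=2 -> KEEP
r=25=11001 popcount=3 -> skip
r=26=11010 popcount=3 -> skip
r=27=11011 popcount=4 -> skip
r=28=11100 popcount=3 -> skip
r=29=11101 popcount=4 -> skip
r=30=11110 popcount=4 -> skip
r=31=11111 popcount=5 -> skip
r=32=100000 popcount=1 -> skip
r=33=100001 popcount=2 -> KEEP
r=34=100010 popcount=2 -> KEEP
r=35=100011 popcount=3 -> skip
r=36=100100 popcount=2 -> KEEP
r=37=100101 popcount=3 -> skip
r=38=100110 popcount=3 -> skip
r=39=100111 popcount=4 -> skip
r=40=101000 popcount=2 -> KEEP
r=41=101001 popcount=3 -> skip
r=42=101010 popcount=3 -> skip
r=43=101011 popcount=4 -> skip
r=44=101100 popcount=3 -> skip
r=45=101101 popcount=4 -> skip
Kept rows: 17 18 20 24 33 34 36 40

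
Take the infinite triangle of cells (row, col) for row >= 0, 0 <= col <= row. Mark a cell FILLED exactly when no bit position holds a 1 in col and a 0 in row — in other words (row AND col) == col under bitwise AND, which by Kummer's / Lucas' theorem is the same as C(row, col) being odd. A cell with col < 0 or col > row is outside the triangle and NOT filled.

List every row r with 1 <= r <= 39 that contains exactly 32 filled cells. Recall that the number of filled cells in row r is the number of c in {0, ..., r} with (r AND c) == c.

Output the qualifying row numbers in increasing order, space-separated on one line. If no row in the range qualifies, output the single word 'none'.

Row r has 2^popcount(r) filled cells, so we need popcount(r) = log2(32) = 5.
Scan r = 1..39 and keep those with exactly 5 one-bits:
r=1=1 popcount=1 -> skip
r=2=10 popcount=1 -> skip
r=3=11 popcount=2 -> skip
r=4=100 popcount=1 -> skip
r=5=101 popcount=2 -> skip
r=6=110 popcount=2 -> skip
r=7=111 popcount=3 -> skip
r=8=1000 popcount=1 -> skip
r=9=1001 popcount=2 -> skip
r=10=1010 popcount=2 -> skip
r=11=1011 popcount=3 -> skip
r=12=1100 popcount=2 -> skip
r=13=1101 popcount=3 -> skip
r=14=1110 popcount=3 -> skip
r=15=1111 popcount=4 -> skip
r=16=10000 popcount=1 -> skip
r=17=10001 popcount=2 -> skip
r=18=10010 popcount=2 -> skip
r=19=10011 popcount=3 -> skip
r=20=10100 popcount=2 -> skip
r=21=10101 popcount=3 -> skip
r=22=10110 popcount=3 -> skip
r=23=10111 popcount=4 -> skip
r=24=11000 popcount=2 -> skip
r=25=11001 popcount=3 -> skip
r=26=11010 popcount=3 -> skip
r=27=11011 popcount=4 -> skip
r=28=11100 popcount=3 -> skip
r=29=11101 popcount=4 -> skip
r=30=11110 popcount=4 -> skip
r=31=11111 popcount=5 -> KEEP
r=32=100000 popcount=1 -> skip
r=33=100001 popcount=2 -> skip
r=34=100010 popcount=2 -> skip
r=35=100011 popcount=3 -> skip
r=36=100100 popcount=2 -> skip
r=37=100101 popcount=3 -> skip
r=38=100110 popcount=3 -> skip
r=39=100111 popcount=4 -> skip
Kept rows: 31

Answer: 31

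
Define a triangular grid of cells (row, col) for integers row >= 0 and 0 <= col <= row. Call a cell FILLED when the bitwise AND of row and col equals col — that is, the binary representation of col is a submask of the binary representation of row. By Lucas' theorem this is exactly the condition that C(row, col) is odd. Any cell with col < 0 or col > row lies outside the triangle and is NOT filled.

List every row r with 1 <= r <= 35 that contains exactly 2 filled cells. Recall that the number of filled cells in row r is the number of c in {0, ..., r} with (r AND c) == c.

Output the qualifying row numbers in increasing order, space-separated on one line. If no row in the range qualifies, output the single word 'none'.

Answer: 1 2 4 8 16 32

Derivation:
Row r has 2^popcount(r) filled cells, so we need popcount(r) = log2(2) = 1.
Scan r = 1..35 and keep those with exactly 1 one-bits:
r=1=1 popcount=1 -> KEEP
r=2=10 popcount=1 -> KEEP
r=3=11 popcount=2 -> skip
r=4=100 popcount=1 -> KEEP
r=5=101 popcount=2 -> skip
r=6=110 popcount=2 -> skip
r=7=111 popcount=3 -> skip
r=8=1000 popcount=1 -> KEEP
r=9=1001 popcount=2 -> skip
r=10=1010 popcount=2 -> skip
r=11=1011 popcount=3 -> skip
r=12=1100 popcount=2 -> skip
r=13=1101 popcount=3 -> skip
r=14=1110 popcount=3 -> skip
r=15=1111 popcount=4 -> skip
r=16=10000 popcount=1 -> KEEP
r=17=10001 popcount=2 -> skip
r=18=10010 popcount=2 -> skip
r=19=10011 popcount=3 -> skip
r=20=10100 popcount=2 -> skip
r=21=10101 popcount=3 -> skip
r=22=10110 popcount=3 -> skip
r=23=10111 popcount=4 -> skip
r=24=11000 popcount=2 -> skip
r=25=11001 popcount=3 -> skip
r=26=11010 popcount=3 -> skip
r=27=11011 popcount=4 -> skip
r=28=11100 popcount=3 -> skip
r=29=11101 popcount=4 -> skip
r=30=11110 popcount=4 -> skip
r=31=11111 popcount=5 -> skip
r=32=100000 popcount=1 -> KEEP
r=33=100001 popcount=2 -> skip
r=34=100010 popcount=2 -> skip
r=35=100011 popcount=3 -> skip
Kept rows: 1 2 4 8 16 32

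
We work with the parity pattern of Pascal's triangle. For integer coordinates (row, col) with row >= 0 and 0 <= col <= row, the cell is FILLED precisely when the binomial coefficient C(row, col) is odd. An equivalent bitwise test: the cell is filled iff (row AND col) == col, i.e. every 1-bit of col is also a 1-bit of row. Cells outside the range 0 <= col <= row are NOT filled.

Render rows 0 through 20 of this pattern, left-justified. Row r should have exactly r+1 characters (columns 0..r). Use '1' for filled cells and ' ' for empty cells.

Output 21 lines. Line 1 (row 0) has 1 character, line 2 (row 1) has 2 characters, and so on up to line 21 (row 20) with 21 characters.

Answer: 1
11
1 1
1111
1   1
11  11
1 1 1 1
11111111
1       1
11      11
1 1     1 1
1111    1111
1   1   1   1
11  11  11  11
1 1 1 1 1 1 1 1
1111111111111111
1               1
11              11
1 1             1 1
1111            1111
1   1           1   1

Derivation:
r0=0: 1
r1=1: 11
r2=10: 1 1
r3=11: 1111
r4=100: 1   1
r5=101: 11  11
r6=110: 1 1 1 1
r7=111: 11111111
r8=1000: 1       1
r9=1001: 11      11
r10=1010: 1 1     1 1
r11=1011: 1111    1111
r12=1100: 1   1   1   1
r13=1101: 11  11  11  11
r14=1110: 1 1 1 1 1 1 1 1
r15=1111: 1111111111111111
r16=10000: 1               1
r17=10001: 11              11
r18=10010: 1 1             1 1
r19=10011: 1111            1111
r20=10100: 1   1           1   1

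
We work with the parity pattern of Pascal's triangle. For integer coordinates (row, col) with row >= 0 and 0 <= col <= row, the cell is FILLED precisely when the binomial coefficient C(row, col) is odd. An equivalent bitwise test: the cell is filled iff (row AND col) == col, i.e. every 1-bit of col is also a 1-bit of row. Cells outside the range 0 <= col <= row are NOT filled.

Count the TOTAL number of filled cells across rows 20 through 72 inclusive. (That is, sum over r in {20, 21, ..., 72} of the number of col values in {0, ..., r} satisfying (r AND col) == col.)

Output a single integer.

r20=10100 pc2: +4 =4
r21=10101 pc3: +8 =12
r22=10110 pc3: +8 =20
r23=10111 pc4: +16 =36
r24=11000 pc2: +4 =40
r25=11001 pc3: +8 =48
r26=11010 pc3: +8 =56
r27=11011 pc4: +16 =72
r28=11100 pc3: +8 =80
r29=11101 pc4: +16 =96
r30=11110 pc4: +16 =112
r31=11111 pc5: +32 =144
r32=100000 pc1: +2 =146
r33=100001 pc2: +4 =150
r34=100010 pc2: +4 =154
r35=100011 pc3: +8 =162
r36=100100 pc2: +4 =166
r37=100101 pc3: +8 =174
r38=100110 pc3: +8 =182
r39=100111 pc4: +16 =198
r40=101000 pc2: +4 =202
r41=101001 pc3: +8 =210
r42=101010 pc3: +8 =218
r43=101011 pc4: +16 =234
r44=101100 pc3: +8 =242
r45=101101 pc4: +16 =258
r46=101110 pc4: +16 =274
r47=101111 pc5: +32 =306
r48=110000 pc2: +4 =310
r49=110001 pc3: +8 =318
r50=110010 pc3: +8 =326
r51=110011 pc4: +16 =342
r52=110100 pc3: +8 =350
r53=110101 pc4: +16 =366
r54=110110 pc4: +16 =382
r55=110111 pc5: +32 =414
r56=111000 pc3: +8 =422
r57=111001 pc4: +16 =438
r58=111010 pc4: +16 =454
r59=111011 pc5: +32 =486
r60=111100 pc4: +16 =502
r61=111101 pc5: +32 =534
r62=111110 pc5: +32 =566
r63=111111 pc6: +64 =630
r64=1000000 pc1: +2 =632
r65=1000001 pc2: +4 =636
r66=1000010 pc2: +4 =640
r67=1000011 pc3: +8 =648
r68=1000100 pc2: +4 =652
r69=1000101 pc3: +8 =660
r70=1000110 pc3: +8 =668
r71=1000111 pc4: +16 =684
r72=1001000 pc2: +4 =688

Answer: 688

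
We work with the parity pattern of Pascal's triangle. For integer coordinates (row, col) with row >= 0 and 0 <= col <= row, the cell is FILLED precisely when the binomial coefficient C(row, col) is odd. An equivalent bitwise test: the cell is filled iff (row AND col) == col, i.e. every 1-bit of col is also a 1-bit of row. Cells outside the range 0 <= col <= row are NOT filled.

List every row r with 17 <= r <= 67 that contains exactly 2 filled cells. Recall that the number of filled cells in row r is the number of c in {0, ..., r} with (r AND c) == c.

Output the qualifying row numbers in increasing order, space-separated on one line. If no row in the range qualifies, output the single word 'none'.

Answer: 32 64

Derivation:
Row r has 2^popcount(r) filled cells, so we need popcount(r) = log2(2) = 1.
Scan r = 17..67 and keep those with exactly 1 one-bits:
r=17=10001 popcount=2 -> skip
r=18=10010 popcount=2 -> skip
r=19=10011 popcount=3 -> skip
r=20=10100 popcount=2 -> skip
r=21=10101 popcount=3 -> skip
r=22=10110 popcount=3 -> skip
r=23=10111 popcount=4 -> skip
r=24=11000 popcount=2 -> skip
r=25=11001 popcount=3 -> skip
r=26=11010 popcount=3 -> skip
r=27=11011 popcount=4 -> skip
r=28=11100 popcount=3 -> skip
r=29=11101 popcount=4 -> skip
r=30=11110 popcount=4 -> skip
r=31=11111 popcount=5 -> skip
r=32=100000 popcount=1 -> KEEP
r=33=100001 popcount=2 -> skip
r=34=100010 popcount=2 -> skip
r=35=100011 popcount=3 -> skip
r=36=100100 popcount=2 -> skip
r=37=100101 popcount=3 -> skip
r=38=100110 popcount=3 -> skip
r=39=100111 popcount=4 -> skip
r=40=101000 popcount=2 -> skip
r=41=101001 popcount=3 -> skip
r=42=101010 popcount=3 -> skip
r=43=101011 popcount=4 -> skip
r=44=101100 popcount=3 -> skip
r=45=101101 popcount=4 -> skip
r=46=101110 popcount=4 -> skip
r=47=101111 popcount=5 -> skip
r=48=110000 popcount=2 -> skip
r=49=110001 popcount=3 -> skip
r=50=110010 popcount=3 -> skip
r=51=110011 popcount=4 -> skip
r=52=110100 popcount=3 -> skip
r=53=110101 popcount=4 -> skip
r=54=110110 popcount=4 -> skip
r=55=110111 popcount=5 -> skip
r=56=111000 popcount=3 -> skip
r=57=111001 popcount=4 -> skip
r=58=111010 popcount=4 -> skip
r=59=111011 popcount=5 -> skip
r=60=111100 popcount=4 -> skip
r=61=111101 popcount=5 -> skip
r=62=111110 popcount=5 -> skip
r=63=111111 popcount=6 -> skip
r=64=1000000 popcount=1 -> KEEP
r=65=1000001 popcount=2 -> skip
r=66=1000010 popcount=2 -> skip
r=67=1000011 popcount=3 -> skip
Kept rows: 32 64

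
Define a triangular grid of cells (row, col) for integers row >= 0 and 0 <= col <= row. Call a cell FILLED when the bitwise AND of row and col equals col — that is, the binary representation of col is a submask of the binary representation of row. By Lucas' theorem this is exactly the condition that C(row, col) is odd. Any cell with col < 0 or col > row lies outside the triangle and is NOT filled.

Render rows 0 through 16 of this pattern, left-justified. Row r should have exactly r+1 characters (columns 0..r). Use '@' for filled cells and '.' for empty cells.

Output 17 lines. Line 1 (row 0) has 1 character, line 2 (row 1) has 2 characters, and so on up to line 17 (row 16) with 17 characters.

r0=0: @
r1=1: @@
r2=10: @.@
r3=11: @@@@
r4=100: @...@
r5=101: @@..@@
r6=110: @.@.@.@
r7=111: @@@@@@@@
r8=1000: @.......@
r9=1001: @@......@@
r10=1010: @.@.....@.@
r11=1011: @@@@....@@@@
r12=1100: @...@...@...@
r13=1101: @@..@@..@@..@@
r14=1110: @.@.@.@.@.@.@.@
r15=1111: @@@@@@@@@@@@@@@@
r16=10000: @...............@

Answer: @
@@
@.@
@@@@
@...@
@@..@@
@.@.@.@
@@@@@@@@
@.......@
@@......@@
@.@.....@.@
@@@@....@@@@
@...@...@...@
@@..@@..@@..@@
@.@.@.@.@.@.@.@
@@@@@@@@@@@@@@@@
@...............@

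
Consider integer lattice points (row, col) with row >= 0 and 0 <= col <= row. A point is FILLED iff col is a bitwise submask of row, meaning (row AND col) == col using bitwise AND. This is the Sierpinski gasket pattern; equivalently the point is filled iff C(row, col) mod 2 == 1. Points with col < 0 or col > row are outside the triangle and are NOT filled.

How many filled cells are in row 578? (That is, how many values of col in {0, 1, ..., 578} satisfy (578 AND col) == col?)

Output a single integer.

Answer: 8

Derivation:
578 in binary = 1001000010
popcount(578) = number of 1-bits in 1001000010 = 3
A col c satisfies (578 AND c) == c iff every set bit of c is also set in 578; each of the 3 set bits of 578 can independently be on or off in c.
count = 2^3 = 8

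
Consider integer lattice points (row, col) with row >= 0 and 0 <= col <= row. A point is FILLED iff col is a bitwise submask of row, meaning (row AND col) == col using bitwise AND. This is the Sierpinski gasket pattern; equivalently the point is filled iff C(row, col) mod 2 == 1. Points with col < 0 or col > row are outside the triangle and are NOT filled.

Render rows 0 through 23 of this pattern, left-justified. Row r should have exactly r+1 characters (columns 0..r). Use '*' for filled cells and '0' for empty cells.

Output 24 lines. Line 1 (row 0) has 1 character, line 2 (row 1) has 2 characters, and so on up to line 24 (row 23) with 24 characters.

Answer: *
**
*0*
****
*000*
**00**
*0*0*0*
********
*0000000*
**000000**
*0*00000*0*
****0000****
*000*000*000*
**00**00**00**
*0*0*0*0*0*0*0*
****************
*000000000000000*
**00000000000000**
*0*0000000000000*0*
****000000000000****
*000*00000000000*000*
**00**0000000000**00**
*0*0*0*000000000*0*0*0*
********00000000********

Derivation:
r0=0: *
r1=1: **
r2=10: *0*
r3=11: ****
r4=100: *000*
r5=101: **00**
r6=110: *0*0*0*
r7=111: ********
r8=1000: *0000000*
r9=1001: **000000**
r10=1010: *0*00000*0*
r11=1011: ****0000****
r12=1100: *000*000*000*
r13=1101: **00**00**00**
r14=1110: *0*0*0*0*0*0*0*
r15=1111: ****************
r16=10000: *000000000000000*
r17=10001: **00000000000000**
r18=10010: *0*0000000000000*0*
r19=10011: ****000000000000****
r20=10100: *000*00000000000*000*
r21=10101: **00**0000000000**00**
r22=10110: *0*0*0*000000000*0*0*0*
r23=10111: ********00000000********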